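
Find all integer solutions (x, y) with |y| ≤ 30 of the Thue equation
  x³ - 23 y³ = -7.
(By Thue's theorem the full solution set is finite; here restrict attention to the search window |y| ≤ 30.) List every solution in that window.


The equation is x³ - 23y³ = -7. For fixed y, x³ = 23·y³ − 7, so a solution requires the RHS to be a perfect cube.
Strategy: iterate y from -30 to 30, compute RHS = 23·y³ − 7, and check whether it is a (positive or negative) perfect cube.
Check small values of y:
  y = 0: RHS = -7 is not a perfect cube.
  y = 1: RHS = 16 is not a perfect cube.
  y = -1: RHS = -30 is not a perfect cube.
  y = 2: RHS = 177 is not a perfect cube.
  y = -2: RHS = -191 is not a perfect cube.
  y = 3: RHS = 614 is not a perfect cube.
  y = -3: RHS = -628 is not a perfect cube.
Continuing the search up to |y| = 30 finds no solutions either.
No (x, y) in the scanned range satisfies the equation.

No integer solutions with |y| ≤ 30.


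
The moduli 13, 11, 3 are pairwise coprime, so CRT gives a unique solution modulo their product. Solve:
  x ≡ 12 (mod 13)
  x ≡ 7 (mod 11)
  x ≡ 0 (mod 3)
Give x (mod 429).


Moduli 13, 11, 3 are pairwise coprime; by CRT there is a unique solution modulo M = 13 · 11 · 3 = 429.
Solve pairwise, accumulating the modulus:
  Start with x ≡ 12 (mod 13).
  Combine with x ≡ 7 (mod 11): since gcd(13, 11) = 1, we get a unique residue mod 143.
    Write x = 12 + 13·t and substitute into x ≡ 7 (mod 11): 13·t ≡ 7 − 12 = -5 (mod 11).
    Reduce coefficients mod 11: 2·t ≡ 6 (mod 11).
    The inverse of 2 mod 11 is 6 (since 2·6 = 12 = 1·11 + 1), so t ≡ 6·6 = 36 ≡ 3 (mod 11).
    Then x = 12 + 13·3 = 51, valid modulo lcm(13, 11) = 143: x ≡ 51 (mod 143).
  Combine with x ≡ 0 (mod 3): since gcd(143, 3) = 1, we get a unique residue mod 429.
    Write x = 51 + 143·t and substitute into x ≡ 0 (mod 3): 143·t ≡ 0 − 51 = -51 (mod 3).
    Reduce coefficients mod 3: 2·t ≡ 0 (mod 3).
    The inverse of 2 mod 3 is 2 (since 2·2 = 4 = 1·3 + 1), so t ≡ 2·0 = 0 ≡ 0 (mod 3).
    Then x = 51 + 143·0 = 51, valid modulo lcm(143, 3) = 429: x ≡ 51 (mod 429).
Verify: 51 mod 13 = 12 ✓, 51 mod 11 = 7 ✓, 51 mod 3 = 0 ✓.

x ≡ 51 (mod 429).


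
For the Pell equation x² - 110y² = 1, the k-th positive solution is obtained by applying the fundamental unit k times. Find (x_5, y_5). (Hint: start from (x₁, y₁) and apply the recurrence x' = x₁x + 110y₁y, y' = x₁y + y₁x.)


Step 1: Find the fundamental solution (x₁, y₁) of x² - 110y² = 1.
  Expand √110 as a continued fraction. a₀ = ⌊√110⌋ = 10; iterate m_{k+1} = d_k·a_k − m_k, d_{k+1} = (110 − m_{k+1}²)/d_k, a_{k+1} = ⌊(a₀ + m_{k+1})/d_{k+1}⌋ (starting m₀ = 0, d₀ = 1), with convergents p_k = a_k·p_{k-1} + p_{k-2}, q_k = a_k·q_{k-1} + q_{k-2} (p₋₁ = 1, q₋₁ = 0):
  k = 0: a₀ = 10; p₀/q₀ = 10/1; p₀² − 110·q₀² = 100 − 110 = -10.
  k = 1: m = 10, d = 10, a = ⌊(10 + 10)/10⌋ = 2; p/q = (2·10 + 1)/(2·1 + 0) = 21/2; p² − 110·q² = 441 − 440 = 1.
  The first convergent with p² − 110·q² = 1 gives the fundamental solution (x₁, y₁) = (21, 2).
Step 2: Apply the recurrence (x_{n+1}, y_{n+1}) = (x₁x_n + 110y₁y_n, x₁y_n + y₁x_n) repeatedly.
  From (x_1, y_1) = (21, 2): x_2 = 21·21 + 110·2·2 = 881; y_2 = 21·2 + 2·21 = 84.
  From (x_2, y_2) = (881, 84): x_3 = 21·881 + 110·2·84 = 36981; y_3 = 21·84 + 2·881 = 3526.
  From (x_3, y_3) = (36981, 3526): x_4 = 21·36981 + 110·2·3526 = 1552321; y_4 = 21·3526 + 2·36981 = 148008.
  From (x_4, y_4) = (1552321, 148008): x_5 = 21·1552321 + 110·2·148008 = 65160501; y_5 = 21·148008 + 2·1552321 = 6212810.
Step 3: Verify x_5² - 110·y_5² = 4245890890571001 - 4245890890571000 = 1 (should be 1). ✓

(x_1, y_1) = (21, 2); (x_5, y_5) = (65160501, 6212810).


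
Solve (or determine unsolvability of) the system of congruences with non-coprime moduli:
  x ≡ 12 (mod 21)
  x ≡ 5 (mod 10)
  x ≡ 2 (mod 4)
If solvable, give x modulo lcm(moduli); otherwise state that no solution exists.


Moduli 21, 10, 4 are not pairwise coprime, so CRT works modulo lcm(m_i) when all pairwise compatibility conditions hold.
Pairwise compatibility: gcd(m_i, m_j) must divide a_i - a_j for every pair.
Merge one congruence at a time:
  Start: x ≡ 12 (mod 21).
  Combine with x ≡ 5 (mod 10): gcd(21, 10) = 1; 5 - 12 = -7, which IS divisible by 1, so compatible.
    Write x = 12 + 21·t and substitute into x ≡ 5 (mod 10): 21·t ≡ 5 − 12 = -7 (mod 10).
    Reduce coefficients mod 10: 1·t ≡ 3 (mod 10).
    So t ≡ 3 (mod 10).
    Then x = 12 + 21·3 = 75, valid modulo lcm(21, 10) = 210: x ≡ 75 (mod 210).
  Combine with x ≡ 2 (mod 4): gcd(210, 4) = 2, and 2 - 75 = -73 is NOT divisible by 2.
    ⇒ system is inconsistent (no integer solution).

No solution (the system is inconsistent).


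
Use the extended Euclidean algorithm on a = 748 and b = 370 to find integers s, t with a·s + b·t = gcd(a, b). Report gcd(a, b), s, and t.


Euclidean algorithm on (748, 370) — divide until remainder is 0:
  748 = 2 · 370 + 8
  370 = 46 · 8 + 2
  8 = 4 · 2 + 0
gcd(748, 370) = 2.
Track Bezout coefficients alongside the remainders: start with r₀ = 748 = a·1 + b·0 (s = 1, t = 0) and r₁ = 370 = a·0 + b·1 (s = 0, t = 1); each new remainder r_{k+1} = r_{k-1} − q_k·r_k inherits s_{k+1} = s_{k-1} − q_k·s_k, t_{k+1} = t_{k-1} − q_k·t_k, so r_k = a·s_k + b·t_k at every step:
  q = 2: r = 8, s = 1 − 2·0 = 1, t = 0 − 2·1 = -2  (check: 748·1 + 370·(-2) = 8)
  q = 46: r = 2, s = 0 − 46·1 = -46, t = 1 − 46·(-2) = 93  (check: 748·(-46) + 370·93 = 2)
The row with r = 2 (the gcd) gives the Bezout coefficients s = -46, t = 93.
Result: 748 · (-46) + 370 · (93) = 2.

gcd(748, 370) = 2; s = -46, t = 93 (check: 748·(-46) + 370·93 = 2).


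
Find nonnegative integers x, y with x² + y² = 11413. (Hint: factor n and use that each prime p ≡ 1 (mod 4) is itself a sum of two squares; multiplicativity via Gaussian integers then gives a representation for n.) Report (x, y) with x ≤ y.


Step 1: Factor n = 11413 = 101 · 113.
Step 2: Check the mod-4 condition on each prime factor: 101 ≡ 1 (mod 4), exponent 1; 113 ≡ 1 (mod 4), exponent 1.
All primes ≡ 3 (mod 4) appear to even exponent (or don't appear), so by the two-squares theorem n IS expressible as a sum of two squares.
Step 3: Build a representation. Here n = 101 · 113 is a product of primes ≡ 1 (mod 4). Each prime p ≡ 1 (mod 4) is itself a sum of two squares; find a² by testing p − a² for a perfect square:
  101: 101 − 1² = 100 = 10² ⇒ 101 = 1² + 10².
  113: 113 − 1² = 112, 113 − 2² = 109, 113 − 3² = 104, 113 − 4² = 97, 113 − 5² = 88, 113 − 6² = 77, 113 − 7² = 64 = 8² ⇒ 113 = 7² + 8².
  Combine using the Brahmagupta–Fibonacci identity (a² + b²)(c² + d²) = (ac − bd)² + (ad + bc)² = (ac + bd)² + (ad − bc)²:
  101 · 113 = 11413: from (1² + 10²)(7² + 8²), take (1·7 − 10·8, 1·8 + 10·7) = (7 − 80, 8 + 70) = (-73, 78); dropping signs (only squares matter) gives (73, 78); check 73² + 78² = 5329 + 6084 = 11413 ✓.
Step 4: Order so x ≤ y and verify: 73² + 78² = 5329 + 6084 = 11413 = n. ✓

n = 11413 = 73² + 78² (one valid representation with x ≤ y).


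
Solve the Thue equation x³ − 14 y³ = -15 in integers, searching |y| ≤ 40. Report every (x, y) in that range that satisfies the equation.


The equation is x³ - 14y³ = -15. For fixed y, x³ = 14·y³ − 15, so a solution requires the RHS to be a perfect cube.
Strategy: iterate y from -40 to 40, compute RHS = 14·y³ − 15, and check whether it is a (positive or negative) perfect cube.
Check small values of y:
  y = 0: RHS = -15 is not a perfect cube.
  y = 1: RHS = -1 = (-1)³ ⇒ x = -1 works.
  y = -1: RHS = -29 is not a perfect cube.
  y = 2: RHS = 97 is not a perfect cube.
  y = -2: RHS = -127 is not a perfect cube.
  y = 3: RHS = 363 is not a perfect cube.
  y = -3: RHS = -393 is not a perfect cube.
Continuing the search up to |y| = 40 finds no further solutions beyond those listed.
Collected solutions: (-1, 1).

Solutions (with |y| ≤ 40): (-1, 1).


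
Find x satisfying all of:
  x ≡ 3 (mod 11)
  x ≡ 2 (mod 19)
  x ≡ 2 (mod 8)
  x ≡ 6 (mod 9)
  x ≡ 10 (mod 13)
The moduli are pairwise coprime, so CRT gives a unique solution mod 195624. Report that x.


Product of moduli M = 11 · 19 · 8 · 9 · 13 = 195624.
Merge one congruence at a time:
  Start: x ≡ 3 (mod 11).
  Combine with x ≡ 2 (mod 19); new modulus lcm = 209.
    Write x = 3 + 11·t and substitute into x ≡ 2 (mod 19): 11·t ≡ 2 − 3 = -1 (mod 19).
    Reduce coefficients mod 19: 11·t ≡ 18 (mod 19).
    The inverse of 11 mod 19 is 7 (since 11·7 = 77 = 4·19 + 1), so t ≡ 7·18 = 126 ≡ 12 (mod 19).
    Then x = 3 + 11·12 = 135, valid modulo lcm(11, 19) = 209: x ≡ 135 (mod 209).
  Combine with x ≡ 2 (mod 8); new modulus lcm = 1672.
    Write x = 135 + 209·t and substitute into x ≡ 2 (mod 8): 209·t ≡ 2 − 135 = -133 (mod 8).
    Reduce coefficients mod 8: 1·t ≡ 3 (mod 8).
    So t ≡ 3 (mod 8).
    Then x = 135 + 209·3 = 762, valid modulo lcm(209, 8) = 1672: x ≡ 762 (mod 1672).
  Combine with x ≡ 6 (mod 9); new modulus lcm = 15048.
    Write x = 762 + 1672·t and substitute into x ≡ 6 (mod 9): 1672·t ≡ 6 − 762 = -756 (mod 9).
    Reduce coefficients mod 9: 7·t ≡ 0 (mod 9).
    The inverse of 7 mod 9 is 4 (since 7·4 = 28 = 3·9 + 1), so t ≡ 4·0 = 0 ≡ 0 (mod 9).
    Then x = 762 + 1672·0 = 762, valid modulo lcm(1672, 9) = 15048: x ≡ 762 (mod 15048).
  Combine with x ≡ 10 (mod 13); new modulus lcm = 195624.
    Write x = 762 + 15048·t and substitute into x ≡ 10 (mod 13): 15048·t ≡ 10 − 762 = -752 (mod 13).
    Reduce coefficients mod 13: 7·t ≡ 2 (mod 13).
    The inverse of 7 mod 13 is 2 (since 7·2 = 14 = 1·13 + 1), so t ≡ 2·2 = 4 ≡ 4 (mod 13).
    Then x = 762 + 15048·4 = 60954, valid modulo lcm(15048, 13) = 195624: x ≡ 60954 (mod 195624).
Verify against each original: 60954 mod 11 = 3, 60954 mod 19 = 2, 60954 mod 8 = 2, 60954 mod 9 = 6, 60954 mod 13 = 10.

x ≡ 60954 (mod 195624).


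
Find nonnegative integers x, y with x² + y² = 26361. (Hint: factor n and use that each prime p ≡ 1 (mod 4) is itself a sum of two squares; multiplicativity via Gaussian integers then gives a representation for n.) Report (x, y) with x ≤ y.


Step 1: Factor n = 26361 = 3^2 · 29 · 101.
Step 2: Check the mod-4 condition on each prime factor: 3 ≡ 3 (mod 4), exponent 2 (must be even); 29 ≡ 1 (mod 4), exponent 1; 101 ≡ 1 (mod 4), exponent 1.
All primes ≡ 3 (mod 4) appear to even exponent (or don't appear), so by the two-squares theorem n IS expressible as a sum of two squares.
Step 3: Build a representation. Group n = k² · m with k = 3 and m = 29 · 101 = 2929 (a product of primes ≡ 1 (mod 4)); a representation of m scales to one of n via (k·x)² + (k·y)² = k²(x² + y²). Each prime p ≡ 1 (mod 4) is itself a sum of two squares; find a² by testing p − a² for a perfect square:
  29: 29 − 1² = 28, 29 − 2² = 25 = 5² ⇒ 29 = 2² + 5².
  101: 101 − 1² = 100 = 10² ⇒ 101 = 1² + 10².
  Combine using the Brahmagupta–Fibonacci identity (a² + b²)(c² + d²) = (ac − bd)² + (ad + bc)² = (ac + bd)² + (ad − bc)²:
  29 · 101 = 2929: from (2² + 5²)(1² + 10²), take (2·1 − 5·10, 2·10 + 5·1) = (2 − 50, 20 + 5) = (-48, 25); dropping signs (only squares matter) gives (48, 25); check 48² + 25² = 2304 + 625 = 2929 ✓.
  Scale by k = 3: (3·48, 3·25) = (144, 75).
Step 4: Order so x ≤ y and verify: 75² + 144² = 5625 + 20736 = 26361 = n. ✓

n = 26361 = 75² + 144² (one valid representation with x ≤ y).


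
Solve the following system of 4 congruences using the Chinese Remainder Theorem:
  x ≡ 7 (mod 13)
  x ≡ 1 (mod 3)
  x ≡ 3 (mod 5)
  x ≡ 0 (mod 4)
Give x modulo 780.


Product of moduli M = 13 · 3 · 5 · 4 = 780.
Merge one congruence at a time:
  Start: x ≡ 7 (mod 13).
  Combine with x ≡ 1 (mod 3); new modulus lcm = 39.
    Write x = 7 + 13·t and substitute into x ≡ 1 (mod 3): 13·t ≡ 1 − 7 = -6 (mod 3).
    Reduce coefficients mod 3: 1·t ≡ 0 (mod 3).
    So t ≡ 0 (mod 3).
    Then x = 7 + 13·0 = 7, valid modulo lcm(13, 3) = 39: x ≡ 7 (mod 39).
  Combine with x ≡ 3 (mod 5); new modulus lcm = 195.
    Write x = 7 + 39·t and substitute into x ≡ 3 (mod 5): 39·t ≡ 3 − 7 = -4 (mod 5).
    Reduce coefficients mod 5: 4·t ≡ 1 (mod 5).
    The inverse of 4 mod 5 is 4 (since 4·4 = 16 = 3·5 + 1), so t ≡ 4·1 = 4 ≡ 4 (mod 5).
    Then x = 7 + 39·4 = 163, valid modulo lcm(39, 5) = 195: x ≡ 163 (mod 195).
  Combine with x ≡ 0 (mod 4); new modulus lcm = 780.
    Write x = 163 + 195·t and substitute into x ≡ 0 (mod 4): 195·t ≡ 0 − 163 = -163 (mod 4).
    Reduce coefficients mod 4: 3·t ≡ 1 (mod 4).
    The inverse of 3 mod 4 is 3 (since 3·3 = 9 = 2·4 + 1), so t ≡ 3·1 = 3 ≡ 3 (mod 4).
    Then x = 163 + 195·3 = 748, valid modulo lcm(195, 4) = 780: x ≡ 748 (mod 780).
Verify against each original: 748 mod 13 = 7, 748 mod 3 = 1, 748 mod 5 = 3, 748 mod 4 = 0.

x ≡ 748 (mod 780).


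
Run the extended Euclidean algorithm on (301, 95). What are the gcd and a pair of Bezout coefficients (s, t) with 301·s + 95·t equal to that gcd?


Euclidean algorithm on (301, 95) — divide until remainder is 0:
  301 = 3 · 95 + 16
  95 = 5 · 16 + 15
  16 = 1 · 15 + 1
  15 = 15 · 1 + 0
gcd(301, 95) = 1.
Track Bezout coefficients alongside the remainders: start with r₀ = 301 = a·1 + b·0 (s = 1, t = 0) and r₁ = 95 = a·0 + b·1 (s = 0, t = 1); each new remainder r_{k+1} = r_{k-1} − q_k·r_k inherits s_{k+1} = s_{k-1} − q_k·s_k, t_{k+1} = t_{k-1} − q_k·t_k, so r_k = a·s_k + b·t_k at every step:
  q = 3: r = 16, s = 1 − 3·0 = 1, t = 0 − 3·1 = -3  (check: 301·1 + 95·(-3) = 16)
  q = 5: r = 15, s = 0 − 5·1 = -5, t = 1 − 5·(-3) = 16  (check: 301·(-5) + 95·16 = 15)
  q = 1: r = 1, s = 1 − 1·(-5) = 6, t = -3 − 1·16 = -19  (check: 301·6 + 95·(-19) = 1)
The row with r = 1 (the gcd) gives the Bezout coefficients s = 6, t = -19.
Result: 301 · (6) + 95 · (-19) = 1.

gcd(301, 95) = 1; s = 6, t = -19 (check: 301·6 + 95·(-19) = 1).


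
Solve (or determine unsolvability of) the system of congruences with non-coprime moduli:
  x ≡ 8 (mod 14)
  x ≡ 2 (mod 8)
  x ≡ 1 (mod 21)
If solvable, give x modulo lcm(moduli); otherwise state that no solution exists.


Moduli 14, 8, 21 are not pairwise coprime, so CRT works modulo lcm(m_i) when all pairwise compatibility conditions hold.
Pairwise compatibility: gcd(m_i, m_j) must divide a_i - a_j for every pair.
Merge one congruence at a time:
  Start: x ≡ 8 (mod 14).
  Combine with x ≡ 2 (mod 8): gcd(14, 8) = 2; 2 - 8 = -6, which IS divisible by 2, so compatible.
    Write x = 8 + 14·t and substitute into x ≡ 2 (mod 8): 14·t ≡ 2 − 8 = -6 (mod 8).
    Divide the congruence (and modulus) by g = 2: 7·t ≡ -3 (mod 4).
    Reduce coefficients mod 4: 3·t ≡ 1 (mod 4).
    The inverse of 3 mod 4 is 3 (since 3·3 = 9 = 2·4 + 1), so t ≡ 3·1 = 3 ≡ 3 (mod 4).
    Then x = 8 + 14·3 = 50, valid modulo lcm(14, 8) = 56: x ≡ 50 (mod 56).
  Combine with x ≡ 1 (mod 21): gcd(56, 21) = 7; 1 - 50 = -49, which IS divisible by 7, so compatible.
    Write x = 50 + 56·t and substitute into x ≡ 1 (mod 21): 56·t ≡ 1 − 50 = -49 (mod 21).
    Divide the congruence (and modulus) by g = 7: 8·t ≡ -7 (mod 3).
    Reduce coefficients mod 3: 2·t ≡ 2 (mod 3).
    The inverse of 2 mod 3 is 2 (since 2·2 = 4 = 1·3 + 1), so t ≡ 2·2 = 4 ≡ 1 (mod 3).
    Then x = 50 + 56·1 = 106, valid modulo lcm(56, 21) = 168: x ≡ 106 (mod 168).
Verify: 106 mod 14 = 8, 106 mod 8 = 2, 106 mod 21 = 1.

x ≡ 106 (mod 168).


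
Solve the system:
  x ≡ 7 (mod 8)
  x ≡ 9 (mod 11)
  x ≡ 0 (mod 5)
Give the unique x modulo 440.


Moduli 8, 11, 5 are pairwise coprime; by CRT there is a unique solution modulo M = 8 · 11 · 5 = 440.
Solve pairwise, accumulating the modulus:
  Start with x ≡ 7 (mod 8).
  Combine with x ≡ 9 (mod 11): since gcd(8, 11) = 1, we get a unique residue mod 88.
    Write x = 7 + 8·t and substitute into x ≡ 9 (mod 11): 8·t ≡ 9 − 7 = 2 (mod 11).
    The inverse of 8 mod 11 is 7 (since 8·7 = 56 = 5·11 + 1), so t ≡ 7·2 = 14 ≡ 3 (mod 11).
    Then x = 7 + 8·3 = 31, valid modulo lcm(8, 11) = 88: x ≡ 31 (mod 88).
  Combine with x ≡ 0 (mod 5): since gcd(88, 5) = 1, we get a unique residue mod 440.
    Write x = 31 + 88·t and substitute into x ≡ 0 (mod 5): 88·t ≡ 0 − 31 = -31 (mod 5).
    Reduce coefficients mod 5: 3·t ≡ 4 (mod 5).
    The inverse of 3 mod 5 is 2 (since 3·2 = 6 = 1·5 + 1), so t ≡ 2·4 = 8 ≡ 3 (mod 5).
    Then x = 31 + 88·3 = 295, valid modulo lcm(88, 5) = 440: x ≡ 295 (mod 440).
Verify: 295 mod 8 = 7 ✓, 295 mod 11 = 9 ✓, 295 mod 5 = 0 ✓.

x ≡ 295 (mod 440).


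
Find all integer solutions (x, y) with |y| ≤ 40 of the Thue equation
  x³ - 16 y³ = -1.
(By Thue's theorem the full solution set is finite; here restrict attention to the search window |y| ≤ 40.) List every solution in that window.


The equation is x³ - 16y³ = -1. For fixed y, x³ = 16·y³ − 1, so a solution requires the RHS to be a perfect cube.
Strategy: iterate y from -40 to 40, compute RHS = 16·y³ − 1, and check whether it is a (positive or negative) perfect cube.
Check small values of y:
  y = 0: RHS = -1 = (-1)³ ⇒ x = -1 works.
  y = 1: RHS = 15 is not a perfect cube.
  y = -1: RHS = -17 is not a perfect cube.
  y = 2: RHS = 127 is not a perfect cube.
  y = -2: RHS = -129 is not a perfect cube.
  y = 3: RHS = 431 is not a perfect cube.
  y = -3: RHS = -433 is not a perfect cube.
Continuing the search up to |y| = 40 finds no further solutions beyond those listed.
Collected solutions: (-1, 0).

Solutions (with |y| ≤ 40): (-1, 0).


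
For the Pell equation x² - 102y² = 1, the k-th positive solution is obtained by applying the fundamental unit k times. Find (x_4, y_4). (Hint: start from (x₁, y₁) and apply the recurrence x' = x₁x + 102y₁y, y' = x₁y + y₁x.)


Step 1: Find the fundamental solution (x₁, y₁) of x² - 102y² = 1.
  Expand √102 as a continued fraction. a₀ = ⌊√102⌋ = 10; iterate m_{k+1} = d_k·a_k − m_k, d_{k+1} = (102 − m_{k+1}²)/d_k, a_{k+1} = ⌊(a₀ + m_{k+1})/d_{k+1}⌋ (starting m₀ = 0, d₀ = 1), with convergents p_k = a_k·p_{k-1} + p_{k-2}, q_k = a_k·q_{k-1} + q_{k-2} (p₋₁ = 1, q₋₁ = 0):
  k = 0: a₀ = 10; p₀/q₀ = 10/1; p₀² − 102·q₀² = 100 − 102 = -2.
  k = 1: m = 10, d = 2, a = ⌊(10 + 10)/2⌋ = 10; p/q = (10·10 + 1)/(10·1 + 0) = 101/10; p² − 102·q² = 10201 − 10200 = 1.
  The first convergent with p² − 102·q² = 1 gives the fundamental solution (x₁, y₁) = (101, 10).
Step 2: Apply the recurrence (x_{n+1}, y_{n+1}) = (x₁x_n + 102y₁y_n, x₁y_n + y₁x_n) repeatedly.
  From (x_1, y_1) = (101, 10): x_2 = 101·101 + 102·10·10 = 20401; y_2 = 101·10 + 10·101 = 2020.
  From (x_2, y_2) = (20401, 2020): x_3 = 101·20401 + 102·10·2020 = 4120901; y_3 = 101·2020 + 10·20401 = 408030.
  From (x_3, y_3) = (4120901, 408030): x_4 = 101·4120901 + 102·10·408030 = 832401601; y_4 = 101·408030 + 10·4120901 = 82420040.
Step 3: Verify x_4² - 102·y_4² = 692892425347363201 - 692892425347363200 = 1 (should be 1). ✓

(x_1, y_1) = (101, 10); (x_4, y_4) = (832401601, 82420040).


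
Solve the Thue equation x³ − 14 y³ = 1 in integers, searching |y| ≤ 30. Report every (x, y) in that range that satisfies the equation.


The equation is x³ - 14y³ = 1. For fixed y, x³ = 14·y³ + 1, so a solution requires the RHS to be a perfect cube.
Strategy: iterate y from -30 to 30, compute RHS = 14·y³ + 1, and check whether it is a (positive or negative) perfect cube.
Check small values of y:
  y = 0: RHS = 1 = (1)³ ⇒ x = 1 works.
  y = 1: RHS = 15 is not a perfect cube.
  y = -1: RHS = -13 is not a perfect cube.
  y = 2: RHS = 113 is not a perfect cube.
  y = -2: RHS = -111 is not a perfect cube.
  y = 3: RHS = 379 is not a perfect cube.
  y = -3: RHS = -377 is not a perfect cube.
Continuing the search up to |y| = 30 finds no further solutions beyond those listed.
Collected solutions: (1, 0).

Solutions (with |y| ≤ 30): (1, 0).


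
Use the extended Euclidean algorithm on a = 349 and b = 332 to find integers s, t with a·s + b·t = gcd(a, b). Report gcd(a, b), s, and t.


Euclidean algorithm on (349, 332) — divide until remainder is 0:
  349 = 1 · 332 + 17
  332 = 19 · 17 + 9
  17 = 1 · 9 + 8
  9 = 1 · 8 + 1
  8 = 8 · 1 + 0
gcd(349, 332) = 1.
Track Bezout coefficients alongside the remainders: start with r₀ = 349 = a·1 + b·0 (s = 1, t = 0) and r₁ = 332 = a·0 + b·1 (s = 0, t = 1); each new remainder r_{k+1} = r_{k-1} − q_k·r_k inherits s_{k+1} = s_{k-1} − q_k·s_k, t_{k+1} = t_{k-1} − q_k·t_k, so r_k = a·s_k + b·t_k at every step:
  q = 1: r = 17, s = 1 − 1·0 = 1, t = 0 − 1·1 = -1  (check: 349·1 + 332·(-1) = 17)
  q = 19: r = 9, s = 0 − 19·1 = -19, t = 1 − 19·(-1) = 20  (check: 349·(-19) + 332·20 = 9)
  q = 1: r = 8, s = 1 − 1·(-19) = 20, t = -1 − 1·20 = -21  (check: 349·20 + 332·(-21) = 8)
  q = 1: r = 1, s = -19 − 1·20 = -39, t = 20 − 1·(-21) = 41  (check: 349·(-39) + 332·41 = 1)
The row with r = 1 (the gcd) gives the Bezout coefficients s = -39, t = 41.
Result: 349 · (-39) + 332 · (41) = 1.

gcd(349, 332) = 1; s = -39, t = 41 (check: 349·(-39) + 332·41 = 1).


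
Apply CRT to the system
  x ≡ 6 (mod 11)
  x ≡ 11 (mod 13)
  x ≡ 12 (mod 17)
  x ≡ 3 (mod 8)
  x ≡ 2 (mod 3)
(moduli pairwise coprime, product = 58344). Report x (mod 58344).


Product of moduli M = 11 · 13 · 17 · 8 · 3 = 58344.
Merge one congruence at a time:
  Start: x ≡ 6 (mod 11).
  Combine with x ≡ 11 (mod 13); new modulus lcm = 143.
    Write x = 6 + 11·t and substitute into x ≡ 11 (mod 13): 11·t ≡ 11 − 6 = 5 (mod 13).
    The inverse of 11 mod 13 is 6 (since 11·6 = 66 = 5·13 + 1), so t ≡ 6·5 = 30 ≡ 4 (mod 13).
    Then x = 6 + 11·4 = 50, valid modulo lcm(11, 13) = 143: x ≡ 50 (mod 143).
  Combine with x ≡ 12 (mod 17); new modulus lcm = 2431.
    Write x = 50 + 143·t and substitute into x ≡ 12 (mod 17): 143·t ≡ 12 − 50 = -38 (mod 17).
    Reduce coefficients mod 17: 7·t ≡ 13 (mod 17).
    The inverse of 7 mod 17 is 5 (since 7·5 = 35 = 2·17 + 1), so t ≡ 5·13 = 65 ≡ 14 (mod 17).
    Then x = 50 + 143·14 = 2052, valid modulo lcm(143, 17) = 2431: x ≡ 2052 (mod 2431).
  Combine with x ≡ 3 (mod 8); new modulus lcm = 19448.
    Write x = 2052 + 2431·t and substitute into x ≡ 3 (mod 8): 2431·t ≡ 3 − 2052 = -2049 (mod 8).
    Reduce coefficients mod 8: 7·t ≡ 7 (mod 8).
    The inverse of 7 mod 8 is 7 (since 7·7 = 49 = 6·8 + 1), so t ≡ 7·7 = 49 ≡ 1 (mod 8).
    Then x = 2052 + 2431·1 = 4483, valid modulo lcm(2431, 8) = 19448: x ≡ 4483 (mod 19448).
  Combine with x ≡ 2 (mod 3); new modulus lcm = 58344.
    Write x = 4483 + 19448·t and substitute into x ≡ 2 (mod 3): 19448·t ≡ 2 − 4483 = -4481 (mod 3).
    Reduce coefficients mod 3: 2·t ≡ 1 (mod 3).
    The inverse of 2 mod 3 is 2 (since 2·2 = 4 = 1·3 + 1), so t ≡ 2·1 = 2 ≡ 2 (mod 3).
    Then x = 4483 + 19448·2 = 43379, valid modulo lcm(19448, 3) = 58344: x ≡ 43379 (mod 58344).
Verify against each original: 43379 mod 11 = 6, 43379 mod 13 = 11, 43379 mod 17 = 12, 43379 mod 8 = 3, 43379 mod 3 = 2.

x ≡ 43379 (mod 58344).


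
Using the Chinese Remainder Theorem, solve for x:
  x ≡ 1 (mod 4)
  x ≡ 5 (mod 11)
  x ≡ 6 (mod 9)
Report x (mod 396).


Moduli 4, 11, 9 are pairwise coprime; by CRT there is a unique solution modulo M = 4 · 11 · 9 = 396.
Solve pairwise, accumulating the modulus:
  Start with x ≡ 1 (mod 4).
  Combine with x ≡ 5 (mod 11): since gcd(4, 11) = 1, we get a unique residue mod 44.
    Write x = 1 + 4·t and substitute into x ≡ 5 (mod 11): 4·t ≡ 5 − 1 = 4 (mod 11).
    The inverse of 4 mod 11 is 3 (since 4·3 = 12 = 1·11 + 1), so t ≡ 3·4 = 12 ≡ 1 (mod 11).
    Then x = 1 + 4·1 = 5, valid modulo lcm(4, 11) = 44: x ≡ 5 (mod 44).
  Combine with x ≡ 6 (mod 9): since gcd(44, 9) = 1, we get a unique residue mod 396.
    Write x = 5 + 44·t and substitute into x ≡ 6 (mod 9): 44·t ≡ 6 − 5 = 1 (mod 9).
    Reduce coefficients mod 9: 8·t ≡ 1 (mod 9).
    The inverse of 8 mod 9 is 8 (since 8·8 = 64 = 7·9 + 1), so t ≡ 8·1 = 8 ≡ 8 (mod 9).
    Then x = 5 + 44·8 = 357, valid modulo lcm(44, 9) = 396: x ≡ 357 (mod 396).
Verify: 357 mod 4 = 1 ✓, 357 mod 11 = 5 ✓, 357 mod 9 = 6 ✓.

x ≡ 357 (mod 396).


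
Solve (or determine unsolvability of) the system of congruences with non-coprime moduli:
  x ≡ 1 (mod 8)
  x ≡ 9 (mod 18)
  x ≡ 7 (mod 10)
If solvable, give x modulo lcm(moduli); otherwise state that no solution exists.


Moduli 8, 18, 10 are not pairwise coprime, so CRT works modulo lcm(m_i) when all pairwise compatibility conditions hold.
Pairwise compatibility: gcd(m_i, m_j) must divide a_i - a_j for every pair.
Merge one congruence at a time:
  Start: x ≡ 1 (mod 8).
  Combine with x ≡ 9 (mod 18): gcd(8, 18) = 2; 9 - 1 = 8, which IS divisible by 2, so compatible.
    Write x = 1 + 8·t and substitute into x ≡ 9 (mod 18): 8·t ≡ 9 − 1 = 8 (mod 18).
    Divide the congruence (and modulus) by g = 2: 4·t ≡ 4 (mod 9).
    The inverse of 4 mod 9 is 7 (since 4·7 = 28 = 3·9 + 1), so t ≡ 7·4 = 28 ≡ 1 (mod 9).
    Then x = 1 + 8·1 = 9, valid modulo lcm(8, 18) = 72: x ≡ 9 (mod 72).
  Combine with x ≡ 7 (mod 10): gcd(72, 10) = 2; 7 - 9 = -2, which IS divisible by 2, so compatible.
    Write x = 9 + 72·t and substitute into x ≡ 7 (mod 10): 72·t ≡ 7 − 9 = -2 (mod 10).
    Divide the congruence (and modulus) by g = 2: 36·t ≡ -1 (mod 5).
    Reduce coefficients mod 5: 1·t ≡ 4 (mod 5).
    So t ≡ 4 (mod 5).
    Then x = 9 + 72·4 = 297, valid modulo lcm(72, 10) = 360: x ≡ 297 (mod 360).
Verify: 297 mod 8 = 1, 297 mod 18 = 9, 297 mod 10 = 7.

x ≡ 297 (mod 360).


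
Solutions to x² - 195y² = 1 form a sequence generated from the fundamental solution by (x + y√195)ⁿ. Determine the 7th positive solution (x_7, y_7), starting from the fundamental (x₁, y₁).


Step 1: Find the fundamental solution (x₁, y₁) of x² - 195y² = 1.
  Expand √195 as a continued fraction. a₀ = ⌊√195⌋ = 13; iterate m_{k+1} = d_k·a_k − m_k, d_{k+1} = (195 − m_{k+1}²)/d_k, a_{k+1} = ⌊(a₀ + m_{k+1})/d_{k+1}⌋ (starting m₀ = 0, d₀ = 1), with convergents p_k = a_k·p_{k-1} + p_{k-2}, q_k = a_k·q_{k-1} + q_{k-2} (p₋₁ = 1, q₋₁ = 0):
  k = 0: a₀ = 13; p₀/q₀ = 13/1; p₀² − 195·q₀² = 169 − 195 = -26.
  k = 1: m = 13, d = 26, a = ⌊(13 + 13)/26⌋ = 1; p/q = (1·13 + 1)/(1·1 + 0) = 14/1; p² − 195·q² = 196 − 195 = 1.
  The first convergent with p² − 195·q² = 1 gives the fundamental solution (x₁, y₁) = (14, 1).
Step 2: Apply the recurrence (x_{n+1}, y_{n+1}) = (x₁x_n + 195y₁y_n, x₁y_n + y₁x_n) repeatedly.
  From (x_1, y_1) = (14, 1): x_2 = 14·14 + 195·1·1 = 391; y_2 = 14·1 + 1·14 = 28.
  From (x_2, y_2) = (391, 28): x_3 = 14·391 + 195·1·28 = 10934; y_3 = 14·28 + 1·391 = 783.
  From (x_3, y_3) = (10934, 783): x_4 = 14·10934 + 195·1·783 = 305761; y_4 = 14·783 + 1·10934 = 21896.
  From (x_4, y_4) = (305761, 21896): x_5 = 14·305761 + 195·1·21896 = 8550374; y_5 = 14·21896 + 1·305761 = 612305.
  From (x_5, y_5) = (8550374, 612305): x_6 = 14·8550374 + 195·1·612305 = 239104711; y_6 = 14·612305 + 1·8550374 = 17122644.
  From (x_6, y_6) = (239104711, 17122644): x_7 = 14·239104711 + 195·1·17122644 = 6686381534; y_7 = 14·17122644 + 1·239104711 = 478821727.
Step 3: Verify x_7² - 195·y_7² = 44707698018216193156 - 44707698018216193155 = 1 (should be 1). ✓

(x_1, y_1) = (14, 1); (x_7, y_7) = (6686381534, 478821727).


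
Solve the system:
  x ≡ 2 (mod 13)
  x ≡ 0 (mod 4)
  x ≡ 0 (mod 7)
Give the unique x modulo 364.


Moduli 13, 4, 7 are pairwise coprime; by CRT there is a unique solution modulo M = 13 · 4 · 7 = 364.
Solve pairwise, accumulating the modulus:
  Start with x ≡ 2 (mod 13).
  Combine with x ≡ 0 (mod 4): since gcd(13, 4) = 1, we get a unique residue mod 52.
    Write x = 2 + 13·t and substitute into x ≡ 0 (mod 4): 13·t ≡ 0 − 2 = -2 (mod 4).
    Reduce coefficients mod 4: 1·t ≡ 2 (mod 4).
    So t ≡ 2 (mod 4).
    Then x = 2 + 13·2 = 28, valid modulo lcm(13, 4) = 52: x ≡ 28 (mod 52).
  Combine with x ≡ 0 (mod 7): since gcd(52, 7) = 1, we get a unique residue mod 364.
    Write x = 28 + 52·t and substitute into x ≡ 0 (mod 7): 52·t ≡ 0 − 28 = -28 (mod 7).
    Reduce coefficients mod 7: 3·t ≡ 0 (mod 7).
    The inverse of 3 mod 7 is 5 (since 3·5 = 15 = 2·7 + 1), so t ≡ 5·0 = 0 ≡ 0 (mod 7).
    Then x = 28 + 52·0 = 28, valid modulo lcm(52, 7) = 364: x ≡ 28 (mod 364).
Verify: 28 mod 13 = 2 ✓, 28 mod 4 = 0 ✓, 28 mod 7 = 0 ✓.

x ≡ 28 (mod 364).


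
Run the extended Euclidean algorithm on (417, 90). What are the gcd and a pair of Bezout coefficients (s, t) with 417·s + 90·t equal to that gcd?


Euclidean algorithm on (417, 90) — divide until remainder is 0:
  417 = 4 · 90 + 57
  90 = 1 · 57 + 33
  57 = 1 · 33 + 24
  33 = 1 · 24 + 9
  24 = 2 · 9 + 6
  9 = 1 · 6 + 3
  6 = 2 · 3 + 0
gcd(417, 90) = 3.
Track Bezout coefficients alongside the remainders: start with r₀ = 417 = a·1 + b·0 (s = 1, t = 0) and r₁ = 90 = a·0 + b·1 (s = 0, t = 1); each new remainder r_{k+1} = r_{k-1} − q_k·r_k inherits s_{k+1} = s_{k-1} − q_k·s_k, t_{k+1} = t_{k-1} − q_k·t_k, so r_k = a·s_k + b·t_k at every step:
  q = 4: r = 57, s = 1 − 4·0 = 1, t = 0 − 4·1 = -4  (check: 417·1 + 90·(-4) = 57)
  q = 1: r = 33, s = 0 − 1·1 = -1, t = 1 − 1·(-4) = 5  (check: 417·(-1) + 90·5 = 33)
  q = 1: r = 24, s = 1 − 1·(-1) = 2, t = -4 − 1·5 = -9  (check: 417·2 + 90·(-9) = 24)
  q = 1: r = 9, s = -1 − 1·2 = -3, t = 5 − 1·(-9) = 14  (check: 417·(-3) + 90·14 = 9)
  q = 2: r = 6, s = 2 − 2·(-3) = 8, t = -9 − 2·14 = -37  (check: 417·8 + 90·(-37) = 6)
  q = 1: r = 3, s = -3 − 1·8 = -11, t = 14 − 1·(-37) = 51  (check: 417·(-11) + 90·51 = 3)
The row with r = 3 (the gcd) gives the Bezout coefficients s = -11, t = 51.
Result: 417 · (-11) + 90 · (51) = 3.

gcd(417, 90) = 3; s = -11, t = 51 (check: 417·(-11) + 90·51 = 3).


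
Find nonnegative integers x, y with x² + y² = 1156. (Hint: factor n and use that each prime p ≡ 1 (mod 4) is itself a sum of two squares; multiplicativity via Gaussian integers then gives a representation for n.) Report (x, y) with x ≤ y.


Step 1: Factor n = 1156 = 2^2 · 17^2.
Step 2: Check the mod-4 condition on each prime factor: 2 = 2 (special); 17 ≡ 1 (mod 4), exponent 2.
All primes ≡ 3 (mod 4) appear to even exponent (or don't appear), so by the two-squares theorem n IS expressible as a sum of two squares.
Step 3: Build a representation. Group n = k² · m with k = 2 and m = 17 · 17 = 289 (a product of primes ≡ 1 (mod 4)); a representation of m scales to one of n via (k·x)² + (k·y)² = k²(x² + y²). Each prime p ≡ 1 (mod 4) is itself a sum of two squares; find a² by testing p − a² for a perfect square:
  17: 17 − 1² = 16 = 4² ⇒ 17 = 1² + 4².
  Combine using the Brahmagupta–Fibonacci identity (a² + b²)(c² + d²) = (ac − bd)² + (ad + bc)² = (ac + bd)² + (ad − bc)²:
  17 · 17 = 289: from (1² + 4²)(1² + 4²), take (1·1 − 4·4, 1·4 + 4·1) = (1 − 16, 4 + 4) = (-15, 8); dropping signs (only squares matter) gives (15, 8); check 15² + 8² = 225 + 64 = 289 ✓.
  Scale by k = 2: (2·15, 2·8) = (30, 16).
Step 4: Order so x ≤ y and verify: 16² + 30² = 256 + 900 = 1156 = n. ✓

n = 1156 = 16² + 30² (one valid representation with x ≤ y).


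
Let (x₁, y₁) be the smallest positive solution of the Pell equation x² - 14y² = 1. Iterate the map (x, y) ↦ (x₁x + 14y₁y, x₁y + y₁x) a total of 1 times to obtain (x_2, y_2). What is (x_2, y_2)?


Step 1: Find the fundamental solution (x₁, y₁) of x² - 14y² = 1.
  Expand √14 as a continued fraction. a₀ = ⌊√14⌋ = 3; iterate m_{k+1} = d_k·a_k − m_k, d_{k+1} = (14 − m_{k+1}²)/d_k, a_{k+1} = ⌊(a₀ + m_{k+1})/d_{k+1}⌋ (starting m₀ = 0, d₀ = 1), with convergents p_k = a_k·p_{k-1} + p_{k-2}, q_k = a_k·q_{k-1} + q_{k-2} (p₋₁ = 1, q₋₁ = 0):
  k = 0: a₀ = 3; p₀/q₀ = 3/1; p₀² − 14·q₀² = 9 − 14 = -5.
  k = 1: m = 3, d = 5, a = ⌊(3 + 3)/5⌋ = 1; p/q = (1·3 + 1)/(1·1 + 0) = 4/1; p² − 14·q² = 16 − 14 = 2.
  k = 2: m = 2, d = 2, a = ⌊(3 + 2)/2⌋ = 2; p/q = (2·4 + 3)/(2·1 + 1) = 11/3; p² − 14·q² = 121 − 126 = -5.
  k = 3: m = 2, d = 5, a = ⌊(3 + 2)/5⌋ = 1; p/q = (1·11 + 4)/(1·3 + 1) = 15/4; p² − 14·q² = 225 − 224 = 1.
  The first convergent with p² − 14·q² = 1 gives the fundamental solution (x₁, y₁) = (15, 4).
Step 2: Apply the recurrence (x_{n+1}, y_{n+1}) = (x₁x_n + 14y₁y_n, x₁y_n + y₁x_n) repeatedly.
  From (x_1, y_1) = (15, 4): x_2 = 15·15 + 14·4·4 = 449; y_2 = 15·4 + 4·15 = 120.
Step 3: Verify x_2² - 14·y_2² = 201601 - 201600 = 1 (should be 1). ✓

(x_1, y_1) = (15, 4); (x_2, y_2) = (449, 120).


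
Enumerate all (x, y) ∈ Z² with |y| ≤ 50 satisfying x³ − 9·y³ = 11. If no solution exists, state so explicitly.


The equation is x³ - 9y³ = 11. For fixed y, x³ = 9·y³ + 11, so a solution requires the RHS to be a perfect cube.
Strategy: iterate y from -50 to 50, compute RHS = 9·y³ + 11, and check whether it is a (positive or negative) perfect cube.
Check small values of y:
  y = 0: RHS = 11 is not a perfect cube.
  y = 1: RHS = 20 is not a perfect cube.
  y = -1: RHS = 2 is not a perfect cube.
  y = 2: RHS = 83 is not a perfect cube.
  y = -2: RHS = -61 is not a perfect cube.
  y = 3: RHS = 254 is not a perfect cube.
  y = -3: RHS = -232 is not a perfect cube.
Continuing the search up to |y| = 50 finds no solutions either.
No (x, y) in the scanned range satisfies the equation.

No integer solutions with |y| ≤ 50.


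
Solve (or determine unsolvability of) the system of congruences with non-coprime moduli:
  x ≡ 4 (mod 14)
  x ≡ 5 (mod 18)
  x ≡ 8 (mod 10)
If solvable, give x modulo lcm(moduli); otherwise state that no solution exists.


Moduli 14, 18, 10 are not pairwise coprime, so CRT works modulo lcm(m_i) when all pairwise compatibility conditions hold.
Pairwise compatibility: gcd(m_i, m_j) must divide a_i - a_j for every pair.
Merge one congruence at a time:
  Start: x ≡ 4 (mod 14).
  Combine with x ≡ 5 (mod 18): gcd(14, 18) = 2, and 5 - 4 = 1 is NOT divisible by 2.
    ⇒ system is inconsistent (no integer solution).

No solution (the system is inconsistent).


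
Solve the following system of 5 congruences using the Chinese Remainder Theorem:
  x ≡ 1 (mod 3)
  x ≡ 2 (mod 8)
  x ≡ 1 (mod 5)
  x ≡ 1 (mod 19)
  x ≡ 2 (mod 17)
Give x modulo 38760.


Product of moduli M = 3 · 8 · 5 · 19 · 17 = 38760.
Merge one congruence at a time:
  Start: x ≡ 1 (mod 3).
  Combine with x ≡ 2 (mod 8); new modulus lcm = 24.
    Write x = 1 + 3·t and substitute into x ≡ 2 (mod 8): 3·t ≡ 2 − 1 = 1 (mod 8).
    The inverse of 3 mod 8 is 3 (since 3·3 = 9 = 1·8 + 1), so t ≡ 3·1 = 3 ≡ 3 (mod 8).
    Then x = 1 + 3·3 = 10, valid modulo lcm(3, 8) = 24: x ≡ 10 (mod 24).
  Combine with x ≡ 1 (mod 5); new modulus lcm = 120.
    Write x = 10 + 24·t and substitute into x ≡ 1 (mod 5): 24·t ≡ 1 − 10 = -9 (mod 5).
    Reduce coefficients mod 5: 4·t ≡ 1 (mod 5).
    The inverse of 4 mod 5 is 4 (since 4·4 = 16 = 3·5 + 1), so t ≡ 4·1 = 4 ≡ 4 (mod 5).
    Then x = 10 + 24·4 = 106, valid modulo lcm(24, 5) = 120: x ≡ 106 (mod 120).
  Combine with x ≡ 1 (mod 19); new modulus lcm = 2280.
    Write x = 106 + 120·t and substitute into x ≡ 1 (mod 19): 120·t ≡ 1 − 106 = -105 (mod 19).
    Reduce coefficients mod 19: 6·t ≡ 9 (mod 19).
    The inverse of 6 mod 19 is 16 (since 6·16 = 96 = 5·19 + 1), so t ≡ 16·9 = 144 ≡ 11 (mod 19).
    Then x = 106 + 120·11 = 1426, valid modulo lcm(120, 19) = 2280: x ≡ 1426 (mod 2280).
  Combine with x ≡ 2 (mod 17); new modulus lcm = 38760.
    Write x = 1426 + 2280·t and substitute into x ≡ 2 (mod 17): 2280·t ≡ 2 − 1426 = -1424 (mod 17).
    Reduce coefficients mod 17: 2·t ≡ 4 (mod 17).
    The inverse of 2 mod 17 is 9 (since 2·9 = 18 = 1·17 + 1), so t ≡ 9·4 = 36 ≡ 2 (mod 17).
    Then x = 1426 + 2280·2 = 5986, valid modulo lcm(2280, 17) = 38760: x ≡ 5986 (mod 38760).
Verify against each original: 5986 mod 3 = 1, 5986 mod 8 = 2, 5986 mod 5 = 1, 5986 mod 19 = 1, 5986 mod 17 = 2.

x ≡ 5986 (mod 38760).


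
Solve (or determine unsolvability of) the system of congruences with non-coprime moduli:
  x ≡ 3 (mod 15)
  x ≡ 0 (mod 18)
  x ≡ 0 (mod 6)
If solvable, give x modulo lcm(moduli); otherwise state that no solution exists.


Moduli 15, 18, 6 are not pairwise coprime, so CRT works modulo lcm(m_i) when all pairwise compatibility conditions hold.
Pairwise compatibility: gcd(m_i, m_j) must divide a_i - a_j for every pair.
Merge one congruence at a time:
  Start: x ≡ 3 (mod 15).
  Combine with x ≡ 0 (mod 18): gcd(15, 18) = 3; 0 - 3 = -3, which IS divisible by 3, so compatible.
    Write x = 3 + 15·t and substitute into x ≡ 0 (mod 18): 15·t ≡ 0 − 3 = -3 (mod 18).
    Divide the congruence (and modulus) by g = 3: 5·t ≡ -1 (mod 6).
    Reduce coefficients mod 6: 5·t ≡ 5 (mod 6).
    The inverse of 5 mod 6 is 5 (since 5·5 = 25 = 4·6 + 1), so t ≡ 5·5 = 25 ≡ 1 (mod 6).
    Then x = 3 + 15·1 = 18, valid modulo lcm(15, 18) = 90: x ≡ 18 (mod 90).
  Combine with x ≡ 0 (mod 6): gcd(90, 6) = 6; 0 - 18 = -18, which IS divisible by 6, so compatible.
    Write x = 18 + 90·t and substitute into x ≡ 0 (mod 6): 90·t ≡ 0 − 18 = -18 (mod 6).
    Divide the congruence (and modulus) by g = 6: 15·t ≡ -3 (mod 1).
    Modulo 1 every t works; take t = 0.
    Then x = 18 + 90·0 = 18, valid modulo lcm(90, 6) = 90: x ≡ 18 (mod 90).
Verify: 18 mod 15 = 3, 18 mod 18 = 0, 18 mod 6 = 0.

x ≡ 18 (mod 90).


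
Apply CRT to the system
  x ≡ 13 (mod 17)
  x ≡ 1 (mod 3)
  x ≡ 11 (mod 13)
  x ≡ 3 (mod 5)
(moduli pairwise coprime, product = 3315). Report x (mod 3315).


Product of moduli M = 17 · 3 · 13 · 5 = 3315.
Merge one congruence at a time:
  Start: x ≡ 13 (mod 17).
  Combine with x ≡ 1 (mod 3); new modulus lcm = 51.
    Write x = 13 + 17·t and substitute into x ≡ 1 (mod 3): 17·t ≡ 1 − 13 = -12 (mod 3).
    Reduce coefficients mod 3: 2·t ≡ 0 (mod 3).
    The inverse of 2 mod 3 is 2 (since 2·2 = 4 = 1·3 + 1), so t ≡ 2·0 = 0 ≡ 0 (mod 3).
    Then x = 13 + 17·0 = 13, valid modulo lcm(17, 3) = 51: x ≡ 13 (mod 51).
  Combine with x ≡ 11 (mod 13); new modulus lcm = 663.
    Write x = 13 + 51·t and substitute into x ≡ 11 (mod 13): 51·t ≡ 11 − 13 = -2 (mod 13).
    Reduce coefficients mod 13: 12·t ≡ 11 (mod 13).
    The inverse of 12 mod 13 is 12 (since 12·12 = 144 = 11·13 + 1), so t ≡ 12·11 = 132 ≡ 2 (mod 13).
    Then x = 13 + 51·2 = 115, valid modulo lcm(51, 13) = 663: x ≡ 115 (mod 663).
  Combine with x ≡ 3 (mod 5); new modulus lcm = 3315.
    Write x = 115 + 663·t and substitute into x ≡ 3 (mod 5): 663·t ≡ 3 − 115 = -112 (mod 5).
    Reduce coefficients mod 5: 3·t ≡ 3 (mod 5).
    The inverse of 3 mod 5 is 2 (since 3·2 = 6 = 1·5 + 1), so t ≡ 2·3 = 6 ≡ 1 (mod 5).
    Then x = 115 + 663·1 = 778, valid modulo lcm(663, 5) = 3315: x ≡ 778 (mod 3315).
Verify against each original: 778 mod 17 = 13, 778 mod 3 = 1, 778 mod 13 = 11, 778 mod 5 = 3.

x ≡ 778 (mod 3315).


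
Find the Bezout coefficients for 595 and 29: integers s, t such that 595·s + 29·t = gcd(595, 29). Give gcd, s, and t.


Euclidean algorithm on (595, 29) — divide until remainder is 0:
  595 = 20 · 29 + 15
  29 = 1 · 15 + 14
  15 = 1 · 14 + 1
  14 = 14 · 1 + 0
gcd(595, 29) = 1.
Track Bezout coefficients alongside the remainders: start with r₀ = 595 = a·1 + b·0 (s = 1, t = 0) and r₁ = 29 = a·0 + b·1 (s = 0, t = 1); each new remainder r_{k+1} = r_{k-1} − q_k·r_k inherits s_{k+1} = s_{k-1} − q_k·s_k, t_{k+1} = t_{k-1} − q_k·t_k, so r_k = a·s_k + b·t_k at every step:
  q = 20: r = 15, s = 1 − 20·0 = 1, t = 0 − 20·1 = -20  (check: 595·1 + 29·(-20) = 15)
  q = 1: r = 14, s = 0 − 1·1 = -1, t = 1 − 1·(-20) = 21  (check: 595·(-1) + 29·21 = 14)
  q = 1: r = 1, s = 1 − 1·(-1) = 2, t = -20 − 1·21 = -41  (check: 595·2 + 29·(-41) = 1)
The row with r = 1 (the gcd) gives the Bezout coefficients s = 2, t = -41.
Result: 595 · (2) + 29 · (-41) = 1.

gcd(595, 29) = 1; s = 2, t = -41 (check: 595·2 + 29·(-41) = 1).
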